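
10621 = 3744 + 6877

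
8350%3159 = 2032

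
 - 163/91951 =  - 163/91951 = - 0.00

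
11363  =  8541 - - 2822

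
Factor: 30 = 2^1*3^1*5^1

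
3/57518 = 3/57518 = 0.00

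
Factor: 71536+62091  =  133627 = 13^1*19^1*541^1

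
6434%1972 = 518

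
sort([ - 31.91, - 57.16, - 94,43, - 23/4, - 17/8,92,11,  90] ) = [ - 94,-57.16, - 31.91,-23/4, - 17/8, 11, 43,90,92] 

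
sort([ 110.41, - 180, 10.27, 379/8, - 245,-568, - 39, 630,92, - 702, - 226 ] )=[ - 702, - 568 , - 245,-226, -180, - 39, 10.27, 379/8,92, 110.41, 630 ]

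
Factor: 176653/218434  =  2^( - 1 ) * 149^( - 1 ) * 241^1 = 241/298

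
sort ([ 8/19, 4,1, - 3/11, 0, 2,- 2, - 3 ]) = [- 3,- 2,-3/11, 0,8/19, 1,2,4 ] 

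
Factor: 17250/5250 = 23/7 = 7^ ( - 1)*23^1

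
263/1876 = 263/1876= 0.14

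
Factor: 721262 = 2^1*47^1 * 7673^1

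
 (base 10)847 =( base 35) o7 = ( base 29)106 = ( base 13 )502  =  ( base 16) 34f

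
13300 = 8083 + 5217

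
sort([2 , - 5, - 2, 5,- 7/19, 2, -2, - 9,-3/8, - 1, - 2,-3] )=[  -  9, - 5, - 3, - 2, - 2, - 2, - 1, - 3/8,-7/19, 2,2,5]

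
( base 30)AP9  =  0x261f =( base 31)A4P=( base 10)9759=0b10011000011111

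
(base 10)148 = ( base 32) 4K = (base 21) 71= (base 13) b5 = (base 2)10010100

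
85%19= 9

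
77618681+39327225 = 116945906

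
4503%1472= 87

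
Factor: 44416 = 2^7*347^1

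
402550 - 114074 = 288476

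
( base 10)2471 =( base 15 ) AEB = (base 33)28t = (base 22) 527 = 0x9a7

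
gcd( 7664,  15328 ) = 7664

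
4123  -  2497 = 1626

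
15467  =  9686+5781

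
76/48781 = 76/48781 = 0.00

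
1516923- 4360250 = -2843327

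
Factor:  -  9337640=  - 2^3 * 5^1*13^1 *17957^1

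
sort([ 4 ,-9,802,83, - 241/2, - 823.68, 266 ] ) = [- 823.68,- 241/2,  -  9, 4,83 , 266,802 ] 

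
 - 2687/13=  - 207 + 4/13 = - 206.69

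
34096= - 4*(- 8524)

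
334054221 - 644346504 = -310292283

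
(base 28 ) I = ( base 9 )20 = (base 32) I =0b10010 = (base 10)18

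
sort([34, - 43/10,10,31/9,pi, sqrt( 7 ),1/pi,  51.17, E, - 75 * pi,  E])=[ - 75 * pi, - 43/10,1/pi,sqrt(7), E,E,pi,31/9, 10,34 , 51.17]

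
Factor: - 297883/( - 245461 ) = 19^(-1 )*89^1*3347^1*12919^ ( - 1 ) 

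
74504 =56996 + 17508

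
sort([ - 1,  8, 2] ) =[ - 1, 2 , 8]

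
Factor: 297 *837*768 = 190916352 = 2^8*3^7*11^1 *31^1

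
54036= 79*684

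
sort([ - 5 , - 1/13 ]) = [ - 5, - 1/13]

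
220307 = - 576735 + 797042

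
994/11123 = 142/1589 = 0.09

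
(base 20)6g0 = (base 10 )2720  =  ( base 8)5240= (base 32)2L0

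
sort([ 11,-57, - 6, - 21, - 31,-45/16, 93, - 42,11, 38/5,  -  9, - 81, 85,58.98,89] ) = [  -  81, - 57, - 42, - 31, - 21,- 9, - 6, - 45/16, 38/5  ,  11,11, 58.98, 85,89,93] 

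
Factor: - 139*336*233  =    -  10882032 = - 2^4*3^1*7^1* 139^1*233^1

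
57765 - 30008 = 27757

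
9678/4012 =2 + 827/2006 = 2.41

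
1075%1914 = 1075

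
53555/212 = 53555/212 = 252.62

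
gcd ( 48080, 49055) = 5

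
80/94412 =20/23603 = 0.00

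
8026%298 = 278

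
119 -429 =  - 310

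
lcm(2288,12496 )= 162448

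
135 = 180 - 45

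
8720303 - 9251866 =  - 531563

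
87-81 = 6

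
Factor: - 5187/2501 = -3^1*7^1 * 13^1*19^1*41^( - 1 ) * 61^(  -  1)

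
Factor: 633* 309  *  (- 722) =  - 141221034 = - 2^1* 3^2*19^2 * 103^1 * 211^1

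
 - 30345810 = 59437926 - 89783736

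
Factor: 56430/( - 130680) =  - 19/44 = - 2^( -2 )*11^ ( -1)*19^1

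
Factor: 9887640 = 2^3 * 3^1 * 5^1*7^1*79^1*149^1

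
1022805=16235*63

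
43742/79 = 43742/79 = 553.70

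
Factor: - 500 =-2^2 * 5^3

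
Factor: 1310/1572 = 2^( - 1) *3^( - 1 )*5^1 = 5/6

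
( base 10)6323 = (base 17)14eg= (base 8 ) 14263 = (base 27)8i5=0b1100010110011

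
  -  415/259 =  - 2  +  103/259 = - 1.60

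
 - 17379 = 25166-42545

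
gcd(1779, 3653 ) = 1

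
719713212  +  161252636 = 880965848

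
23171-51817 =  - 28646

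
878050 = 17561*50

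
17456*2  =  34912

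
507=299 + 208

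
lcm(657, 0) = 0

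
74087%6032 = 1703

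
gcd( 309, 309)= 309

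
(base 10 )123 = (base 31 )3u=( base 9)146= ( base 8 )173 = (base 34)3l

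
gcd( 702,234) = 234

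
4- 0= 4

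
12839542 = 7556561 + 5282981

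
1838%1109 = 729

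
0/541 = 0 = 0.00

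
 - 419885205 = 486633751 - 906518956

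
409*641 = 262169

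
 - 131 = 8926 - 9057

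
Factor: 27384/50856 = 7/13 = 7^1*13^( - 1) 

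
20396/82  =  248+30/41 = 248.73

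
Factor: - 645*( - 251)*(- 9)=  - 1457055 =-3^3*5^1*43^1*251^1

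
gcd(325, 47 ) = 1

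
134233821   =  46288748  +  87945073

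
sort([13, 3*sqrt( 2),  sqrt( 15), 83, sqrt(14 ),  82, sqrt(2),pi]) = [ sqrt( 2 ),pi, sqrt(14) , sqrt(15),3*sqrt(2),13,82,83 ] 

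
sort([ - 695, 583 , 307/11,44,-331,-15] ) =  [ - 695,-331, - 15, 307/11, 44,583]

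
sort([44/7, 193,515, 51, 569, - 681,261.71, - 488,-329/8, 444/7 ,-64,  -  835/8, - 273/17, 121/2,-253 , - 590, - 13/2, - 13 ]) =[ - 681, - 590, - 488, - 253, - 835/8, - 64, - 329/8, - 273/17,- 13, - 13/2,44/7, 51, 121/2 , 444/7, 193,261.71, 515,569 ] 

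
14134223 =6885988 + 7248235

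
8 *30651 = 245208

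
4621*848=3918608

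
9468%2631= 1575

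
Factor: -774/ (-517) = 2^1*3^2*11^( - 1 )*43^1*47^ ( - 1) 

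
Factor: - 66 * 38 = -2^2*3^1*11^1 * 19^1 = - 2508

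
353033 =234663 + 118370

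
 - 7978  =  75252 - 83230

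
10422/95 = 109 + 67/95 = 109.71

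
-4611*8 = - 36888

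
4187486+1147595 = 5335081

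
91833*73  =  6703809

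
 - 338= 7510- 7848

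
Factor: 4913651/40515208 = 2^(- 3 )*23^1 * 213637^1*5064401^ ( - 1)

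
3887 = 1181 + 2706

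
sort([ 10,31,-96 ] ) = [ - 96, 10, 31 ] 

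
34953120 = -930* ( -37584)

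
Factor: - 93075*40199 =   -  3^1*5^2*17^1 * 61^1*73^1 * 659^1  =  - 3741521925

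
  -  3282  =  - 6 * 547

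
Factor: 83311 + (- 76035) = 7276 = 2^2*17^1*107^1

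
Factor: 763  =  7^1*109^1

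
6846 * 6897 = 47216862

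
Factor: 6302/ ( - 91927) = -2^1 * 11^(-1)*23^1*61^( - 1 )=- 46/671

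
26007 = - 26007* ( - 1)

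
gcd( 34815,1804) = 11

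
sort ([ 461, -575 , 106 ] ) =[ - 575,106,  461] 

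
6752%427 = 347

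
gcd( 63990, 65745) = 135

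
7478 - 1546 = 5932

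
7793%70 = 23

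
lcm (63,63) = 63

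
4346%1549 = 1248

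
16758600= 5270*3180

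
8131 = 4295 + 3836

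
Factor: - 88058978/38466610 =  - 6289927/2747615= -5^( - 1)*7^1*13^(-1 )*41^(-1 )*1031^(-1)* 898561^1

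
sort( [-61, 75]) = [ - 61, 75]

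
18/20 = 9/10  =  0.90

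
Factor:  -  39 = -3^1*13^1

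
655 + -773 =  -118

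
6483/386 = 6483/386 = 16.80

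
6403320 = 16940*378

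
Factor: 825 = 3^1 * 5^2 * 11^1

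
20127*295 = 5937465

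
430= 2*215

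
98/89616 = 49/44808 = 0.00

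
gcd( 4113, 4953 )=3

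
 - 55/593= -55/593  =  -0.09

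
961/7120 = 961/7120 = 0.13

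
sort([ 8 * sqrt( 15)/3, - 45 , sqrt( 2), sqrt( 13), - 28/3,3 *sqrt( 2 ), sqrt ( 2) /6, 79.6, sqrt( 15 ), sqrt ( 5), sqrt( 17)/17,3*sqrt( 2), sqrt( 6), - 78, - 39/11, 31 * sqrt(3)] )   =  [ - 78, - 45, - 28/3, - 39/11, sqrt (2 ) /6, sqrt( 17)/17, sqrt( 2 ), sqrt( 5), sqrt( 6), sqrt( 13),  sqrt(15),3*sqrt ( 2 ),3*sqrt( 2 ), 8*sqrt( 15)/3, 31*sqrt(3 ),79.6 ]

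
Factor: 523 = 523^1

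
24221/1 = 24221 =24221.00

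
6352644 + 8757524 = 15110168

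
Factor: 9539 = 9539^1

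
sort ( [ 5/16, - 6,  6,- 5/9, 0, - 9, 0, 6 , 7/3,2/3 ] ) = [ - 9, - 6, - 5/9, 0, 0,5/16,2/3, 7/3, 6,  6]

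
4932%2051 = 830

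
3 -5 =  - 2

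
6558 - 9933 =-3375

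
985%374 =237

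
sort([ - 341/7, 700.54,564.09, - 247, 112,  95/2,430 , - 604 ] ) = [  -  604, - 247, - 341/7,95/2,  112, 430, 564.09,  700.54 ]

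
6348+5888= 12236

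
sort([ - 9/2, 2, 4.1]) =[ - 9/2, 2,4.1]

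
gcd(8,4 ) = 4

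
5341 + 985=6326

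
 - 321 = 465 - 786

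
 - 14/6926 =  - 1 + 3456/3463  =  -0.00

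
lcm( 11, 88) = 88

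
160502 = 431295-270793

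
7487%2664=2159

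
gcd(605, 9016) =1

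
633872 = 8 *79234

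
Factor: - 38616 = -2^3*3^1*1609^1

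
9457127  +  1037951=10495078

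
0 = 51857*0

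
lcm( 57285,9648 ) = 916560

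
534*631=336954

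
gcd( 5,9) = 1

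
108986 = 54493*2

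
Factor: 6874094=2^1 * 131^1 * 26237^1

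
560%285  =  275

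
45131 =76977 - 31846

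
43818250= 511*85750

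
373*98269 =36654337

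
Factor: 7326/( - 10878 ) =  - 3^1*7^( - 2) * 11^1 = -33/49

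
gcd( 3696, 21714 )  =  462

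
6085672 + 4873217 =10958889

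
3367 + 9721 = 13088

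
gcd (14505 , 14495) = 5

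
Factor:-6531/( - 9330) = 7/10 = 2^( - 1)*5^ ( - 1 ) * 7^1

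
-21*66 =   -  1386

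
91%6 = 1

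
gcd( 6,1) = 1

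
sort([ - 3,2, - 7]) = [ - 7, - 3,2 ]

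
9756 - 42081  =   - 32325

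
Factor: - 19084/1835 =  - 52/5 = - 2^2*5^(-1 ) * 13^1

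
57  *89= 5073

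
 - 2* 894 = -1788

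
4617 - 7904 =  - 3287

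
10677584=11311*944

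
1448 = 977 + 471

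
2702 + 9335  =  12037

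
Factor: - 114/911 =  - 2^1*3^1 * 19^1 * 911^ ( - 1) 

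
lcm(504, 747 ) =41832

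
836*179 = 149644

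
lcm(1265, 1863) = 102465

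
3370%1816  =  1554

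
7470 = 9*830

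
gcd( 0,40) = 40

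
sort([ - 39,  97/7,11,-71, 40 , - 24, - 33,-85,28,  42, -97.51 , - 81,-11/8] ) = [ -97.51, - 85 , - 81, - 71,-39,  -  33,-24,- 11/8 , 11, 97/7, 28,  40, 42]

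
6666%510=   36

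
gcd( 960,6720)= 960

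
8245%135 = 10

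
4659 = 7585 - 2926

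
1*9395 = 9395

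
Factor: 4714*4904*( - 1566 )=-36201936096 = -2^5*3^3*29^1 * 613^1  *  2357^1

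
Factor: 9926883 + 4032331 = 13959214= 2^1*139^1*149^1*337^1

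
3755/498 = 7+269/498 = 7.54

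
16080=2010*8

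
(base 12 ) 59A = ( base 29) SQ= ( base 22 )1g2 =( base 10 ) 838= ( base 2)1101000110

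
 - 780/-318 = 2 + 24/53= 2.45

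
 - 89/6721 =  - 89/6721 = -  0.01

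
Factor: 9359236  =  2^2*2339809^1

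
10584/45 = 1176/5 = 235.20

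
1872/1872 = 1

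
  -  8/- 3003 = 8/3003  =  0.00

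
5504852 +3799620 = 9304472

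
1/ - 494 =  - 1/494 = - 0.00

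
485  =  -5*( - 97)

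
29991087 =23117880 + 6873207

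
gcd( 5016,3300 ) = 132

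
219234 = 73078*3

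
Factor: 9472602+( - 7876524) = 2^1*3^3 * 11^1 * 2687^1 = 1596078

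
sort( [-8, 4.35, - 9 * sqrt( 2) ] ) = [ - 9 * sqrt( 2), - 8,4.35]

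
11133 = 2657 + 8476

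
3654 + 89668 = 93322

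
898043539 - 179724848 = 718318691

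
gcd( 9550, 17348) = 2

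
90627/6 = 15104 + 1/2 =15104.50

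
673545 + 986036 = 1659581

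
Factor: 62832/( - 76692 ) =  - 68/83= - 2^2*17^1*83^( - 1)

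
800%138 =110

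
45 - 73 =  - 28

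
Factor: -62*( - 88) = 2^4*11^1*31^1 = 5456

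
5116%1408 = 892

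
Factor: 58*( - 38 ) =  - 2204=   - 2^2*19^1*29^1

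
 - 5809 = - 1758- 4051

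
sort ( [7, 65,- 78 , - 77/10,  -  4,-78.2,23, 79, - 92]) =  [ - 92,-78.2, - 78, - 77/10, - 4,7, 23,65, 79]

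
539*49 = 26411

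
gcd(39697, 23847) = 1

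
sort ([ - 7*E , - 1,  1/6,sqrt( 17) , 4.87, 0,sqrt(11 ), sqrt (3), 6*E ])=[ - 7 * E, - 1, 0, 1/6, sqrt(3), sqrt(11 ), sqrt( 17) , 4.87, 6*E ] 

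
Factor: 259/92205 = 3^( - 3 )*5^(-1)*7^1*37^1 *683^ (  -  1) 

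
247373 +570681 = 818054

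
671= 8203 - 7532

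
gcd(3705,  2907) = 57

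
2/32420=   1/16210 = 0.00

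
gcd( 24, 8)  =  8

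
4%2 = 0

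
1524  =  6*254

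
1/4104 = 1/4104 = 0.00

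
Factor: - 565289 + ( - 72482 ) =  - 637771^1 = -637771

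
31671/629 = 50 + 13/37  =  50.35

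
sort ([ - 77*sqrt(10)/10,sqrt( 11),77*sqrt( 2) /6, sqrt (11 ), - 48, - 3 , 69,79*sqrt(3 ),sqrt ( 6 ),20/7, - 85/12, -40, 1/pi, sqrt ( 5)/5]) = [  -  48 , - 40, - 77*sqrt(10) /10  ,-85/12, - 3, 1/pi,sqrt( 5) /5,sqrt (6) , 20/7,sqrt(11), sqrt( 11), 77*sqrt( 2) /6,69,79 * sqrt ( 3) ]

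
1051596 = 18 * 58422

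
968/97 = 9+ 95/97 = 9.98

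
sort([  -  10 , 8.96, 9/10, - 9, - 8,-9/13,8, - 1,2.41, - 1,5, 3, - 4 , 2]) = [-10,-9 , - 8, - 4,  -  1, - 1,-9/13 , 9/10,2,  2.41,  3,  5, 8, 8.96 ] 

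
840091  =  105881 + 734210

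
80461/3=80461/3=   26820.33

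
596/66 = 298/33  =  9.03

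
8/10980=2/2745=   0.00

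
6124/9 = 680 + 4/9 = 680.44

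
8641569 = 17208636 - 8567067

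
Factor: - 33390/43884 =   -  2^( - 1 ) *5^1*7^1*23^( - 1 ) = - 35/46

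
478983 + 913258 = 1392241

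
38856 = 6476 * 6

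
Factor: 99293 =31^1*3203^1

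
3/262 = 3/262 =0.01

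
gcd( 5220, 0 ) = 5220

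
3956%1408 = 1140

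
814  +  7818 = 8632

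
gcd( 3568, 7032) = 8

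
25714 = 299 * 86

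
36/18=2 = 2.00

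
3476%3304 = 172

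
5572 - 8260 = -2688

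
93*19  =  1767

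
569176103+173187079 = 742363182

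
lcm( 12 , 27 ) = 108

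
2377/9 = 2377/9 = 264.11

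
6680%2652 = 1376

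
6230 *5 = 31150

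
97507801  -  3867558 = 93640243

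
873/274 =3 + 51/274 = 3.19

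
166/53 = 3+ 7/53 = 3.13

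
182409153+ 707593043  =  890002196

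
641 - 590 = 51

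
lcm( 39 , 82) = 3198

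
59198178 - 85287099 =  - 26088921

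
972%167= 137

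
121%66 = 55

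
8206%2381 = 1063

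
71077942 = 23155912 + 47922030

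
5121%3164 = 1957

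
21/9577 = 21/9577 = 0.00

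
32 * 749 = 23968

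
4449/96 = 1483/32=46.34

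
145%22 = 13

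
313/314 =313/314 =1.00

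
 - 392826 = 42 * ( - 9353)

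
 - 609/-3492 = 203/1164 = 0.17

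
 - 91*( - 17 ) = 1547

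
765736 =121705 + 644031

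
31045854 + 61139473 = 92185327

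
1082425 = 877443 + 204982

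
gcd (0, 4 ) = 4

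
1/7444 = 1/7444 = 0.00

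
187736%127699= 60037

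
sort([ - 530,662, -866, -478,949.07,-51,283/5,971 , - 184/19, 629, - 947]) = [ - 947, - 866, - 530,-478, - 51, - 184/19 , 283/5,629,662, 949.07,971 ] 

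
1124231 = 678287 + 445944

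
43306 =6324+36982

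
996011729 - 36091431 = 959920298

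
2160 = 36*60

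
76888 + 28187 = 105075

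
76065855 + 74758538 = 150824393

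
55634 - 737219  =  -681585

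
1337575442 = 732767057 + 604808385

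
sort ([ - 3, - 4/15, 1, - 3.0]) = [ - 3, - 3.0, - 4/15,1] 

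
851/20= 851/20 = 42.55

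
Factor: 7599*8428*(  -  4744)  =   - 2^5*3^1*7^2*17^1*43^1*149^1*593^1 = - 303826500768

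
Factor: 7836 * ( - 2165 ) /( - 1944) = 1413745/162 = 2^(  -  1) * 3^( - 4) * 5^1*433^1 *653^1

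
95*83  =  7885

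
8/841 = 8/841 = 0.01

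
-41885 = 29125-71010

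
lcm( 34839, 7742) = 69678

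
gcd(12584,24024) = 1144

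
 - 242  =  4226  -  4468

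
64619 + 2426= 67045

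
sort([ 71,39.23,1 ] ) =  [1,39.23,71 ]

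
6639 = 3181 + 3458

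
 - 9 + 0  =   - 9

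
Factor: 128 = 2^7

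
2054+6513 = 8567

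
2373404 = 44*53941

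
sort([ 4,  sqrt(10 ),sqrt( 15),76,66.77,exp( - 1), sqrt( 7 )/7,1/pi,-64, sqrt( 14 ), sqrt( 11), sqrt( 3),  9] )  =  [-64,1/pi, exp( - 1 ),sqrt ( 7)/7,  sqrt( 3 ), sqrt( 10 ), sqrt ( 11 ) , sqrt( 14 ), sqrt( 15),4, 9 , 66.77,76] 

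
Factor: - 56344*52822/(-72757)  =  2^4*7^4*11^1*31^(-1)*2347^( - 1 )*7043^1 =2976202768/72757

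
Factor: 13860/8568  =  2^( - 1 )*5^1*11^1*17^( - 1) = 55/34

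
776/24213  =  776/24213  =  0.03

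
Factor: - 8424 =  - 2^3 * 3^4*13^1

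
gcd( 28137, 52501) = 1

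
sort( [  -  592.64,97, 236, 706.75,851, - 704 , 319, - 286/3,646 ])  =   [-704,- 592.64 ,-286/3, 97,236, 319, 646, 706.75, 851]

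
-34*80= -2720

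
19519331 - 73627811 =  - 54108480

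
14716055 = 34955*421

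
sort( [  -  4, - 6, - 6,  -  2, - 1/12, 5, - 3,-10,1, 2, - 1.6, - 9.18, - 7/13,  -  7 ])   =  [ - 10,- 9.18,  -  7, - 6, - 6, - 4,  -  3, - 2, - 1.6,  -  7/13, - 1/12,1, 2, 5 ]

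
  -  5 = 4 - 9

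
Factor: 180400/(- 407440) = - 205/463 = - 5^1 * 41^1*463^ ( - 1 ) 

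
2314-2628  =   - 314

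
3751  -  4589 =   -  838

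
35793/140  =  255 + 93/140 = 255.66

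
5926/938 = 6 +149/469 = 6.32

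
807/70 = 807/70=11.53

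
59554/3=59554/3 = 19851.33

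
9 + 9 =18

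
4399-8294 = -3895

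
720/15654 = 120/2609=0.05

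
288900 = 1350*214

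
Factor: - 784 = -2^4*7^2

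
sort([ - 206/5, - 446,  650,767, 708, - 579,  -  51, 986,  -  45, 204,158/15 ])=[ - 579,-446,-51,  -  45, - 206/5,158/15, 204,650,708, 767, 986 ]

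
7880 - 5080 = 2800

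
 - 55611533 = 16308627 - 71920160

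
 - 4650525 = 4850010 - 9500535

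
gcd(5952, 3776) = 64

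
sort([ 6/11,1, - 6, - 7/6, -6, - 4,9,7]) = [- 6, - 6, - 4 , - 7/6,6/11,1,  7,9 ] 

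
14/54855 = 14/54855 = 0.00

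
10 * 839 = 8390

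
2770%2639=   131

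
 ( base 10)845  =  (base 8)1515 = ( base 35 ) O5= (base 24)1B5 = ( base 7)2315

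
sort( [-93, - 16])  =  [ - 93, - 16]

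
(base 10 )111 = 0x6f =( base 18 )63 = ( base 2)1101111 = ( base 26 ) 47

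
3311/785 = 3311/785 = 4.22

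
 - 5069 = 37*( - 137)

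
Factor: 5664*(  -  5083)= - 2^5*3^1*13^1*17^1*23^1*59^1 = - 28790112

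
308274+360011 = 668285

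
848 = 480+368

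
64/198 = 32/99 = 0.32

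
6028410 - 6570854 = -542444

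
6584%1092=32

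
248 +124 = 372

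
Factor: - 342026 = - 2^1 * 29^1 * 5897^1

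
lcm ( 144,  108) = 432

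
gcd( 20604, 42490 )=2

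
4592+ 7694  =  12286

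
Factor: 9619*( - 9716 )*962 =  - 2^3*7^1*13^1*37^1*347^1 *9619^1 = -89906792248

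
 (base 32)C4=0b110000100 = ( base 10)388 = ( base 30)cs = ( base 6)1444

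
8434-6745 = 1689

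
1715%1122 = 593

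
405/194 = 405/194 = 2.09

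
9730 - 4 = 9726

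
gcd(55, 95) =5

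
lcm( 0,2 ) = 0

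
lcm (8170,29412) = 147060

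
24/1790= 12/895 = 0.01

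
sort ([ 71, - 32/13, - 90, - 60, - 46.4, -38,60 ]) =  [-90, - 60 , - 46.4, - 38,-32/13, 60 , 71 ] 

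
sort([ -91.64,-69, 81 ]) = [-91.64, - 69, 81 ] 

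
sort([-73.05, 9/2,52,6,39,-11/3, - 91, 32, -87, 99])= [ - 91,  -  87, - 73.05, - 11/3, 9/2, 6, 32, 39,52,99 ]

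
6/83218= 3/41609 = 0.00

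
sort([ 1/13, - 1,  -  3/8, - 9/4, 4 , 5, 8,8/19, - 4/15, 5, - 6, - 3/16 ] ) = [ - 6,-9/4, - 1, - 3/8 ,-4/15, - 3/16,1/13,8/19, 4,5,  5, 8]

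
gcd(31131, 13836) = 3459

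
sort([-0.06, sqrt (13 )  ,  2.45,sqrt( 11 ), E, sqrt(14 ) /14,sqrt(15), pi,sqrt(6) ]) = [  -  0.06, sqrt(14 )/14, sqrt ( 6 ), 2.45,E , pi,sqrt(11) , sqrt(13 ), sqrt( 15 ) ]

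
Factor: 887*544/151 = 2^5*17^1*151^(-1 )*887^1 = 482528/151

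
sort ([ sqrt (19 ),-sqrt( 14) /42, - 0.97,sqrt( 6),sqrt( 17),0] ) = [ - 0.97, - sqrt(14)/42,0,sqrt ( 6 ) , sqrt( 17),sqrt(19 )]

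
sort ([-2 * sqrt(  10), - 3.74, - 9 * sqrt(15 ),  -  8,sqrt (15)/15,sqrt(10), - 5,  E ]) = [ - 9 * sqrt( 15),-8, - 2 * sqrt (10 ), - 5,  -  3.74, sqrt(15) /15, E,sqrt( 10 )]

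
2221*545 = 1210445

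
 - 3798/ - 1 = 3798/1= 3798.00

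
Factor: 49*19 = 7^2*19^1  =  931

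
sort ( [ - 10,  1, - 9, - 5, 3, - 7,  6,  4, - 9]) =[ - 10, - 9, - 9,  -  7, - 5,  1 , 3,  4, 6 ] 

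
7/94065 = 7/94065 = 0.00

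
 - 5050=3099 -8149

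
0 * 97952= 0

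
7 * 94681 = 662767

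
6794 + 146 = 6940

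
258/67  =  258/67 = 3.85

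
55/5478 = 5/498 = 0.01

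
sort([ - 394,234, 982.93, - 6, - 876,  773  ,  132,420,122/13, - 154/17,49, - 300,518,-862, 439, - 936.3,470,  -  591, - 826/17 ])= [ - 936.3, - 876, - 862, - 591 ,-394, - 300, - 826/17,-154/17, - 6,122/13,  49,  132 , 234, 420, 439, 470,518,  773 , 982.93] 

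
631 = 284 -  - 347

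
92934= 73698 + 19236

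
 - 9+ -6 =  - 15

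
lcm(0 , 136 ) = 0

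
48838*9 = 439542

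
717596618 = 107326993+610269625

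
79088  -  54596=24492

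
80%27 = 26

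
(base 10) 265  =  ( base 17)FA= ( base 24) B1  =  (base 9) 324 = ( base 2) 100001001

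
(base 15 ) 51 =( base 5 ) 301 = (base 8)114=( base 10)76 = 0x4C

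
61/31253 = 61/31253= 0.00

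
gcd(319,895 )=1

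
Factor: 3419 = 13^1*263^1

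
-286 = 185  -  471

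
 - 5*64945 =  - 324725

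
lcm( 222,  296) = 888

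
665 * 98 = 65170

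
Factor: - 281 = -281^1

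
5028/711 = 1676/237 = 7.07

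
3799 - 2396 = 1403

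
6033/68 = 6033/68 = 88.72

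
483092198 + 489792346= 972884544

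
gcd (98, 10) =2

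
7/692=7/692= 0.01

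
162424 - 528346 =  - 365922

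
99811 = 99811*1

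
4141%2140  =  2001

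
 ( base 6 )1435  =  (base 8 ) 577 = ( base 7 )1055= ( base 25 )f8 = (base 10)383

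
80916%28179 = 24558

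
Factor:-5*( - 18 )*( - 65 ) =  - 2^1*3^2*5^2*13^1 = - 5850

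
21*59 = 1239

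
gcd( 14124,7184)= 4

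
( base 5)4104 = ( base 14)29b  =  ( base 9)647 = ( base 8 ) 1021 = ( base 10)529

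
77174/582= 38587/291 =132.60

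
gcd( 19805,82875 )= 85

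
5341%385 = 336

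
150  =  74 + 76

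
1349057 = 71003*19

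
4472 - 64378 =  - 59906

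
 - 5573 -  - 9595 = 4022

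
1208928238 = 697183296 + 511744942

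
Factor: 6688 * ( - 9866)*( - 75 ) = 2^6*3^1 *5^2  *11^1*19^1*4933^1 = 4948785600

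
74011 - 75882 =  -1871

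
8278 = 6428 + 1850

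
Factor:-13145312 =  - 2^5*277^1*1483^1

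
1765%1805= 1765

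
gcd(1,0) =1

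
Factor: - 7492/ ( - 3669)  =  2^2*3^( - 1)*1223^ (-1)*1873^1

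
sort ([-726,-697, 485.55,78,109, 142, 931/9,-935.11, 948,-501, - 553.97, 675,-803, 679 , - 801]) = [ - 935.11, - 803,-801,  -  726 ,-697,-553.97,-501, 78, 931/9, 109 , 142,  485.55, 675, 679 , 948]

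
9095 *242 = 2200990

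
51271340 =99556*515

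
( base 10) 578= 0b1001000010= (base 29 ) jr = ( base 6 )2402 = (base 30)j8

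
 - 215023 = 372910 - 587933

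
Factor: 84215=5^1*16843^1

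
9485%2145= 905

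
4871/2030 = 2 + 811/2030 = 2.40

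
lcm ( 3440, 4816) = 24080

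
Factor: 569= 569^1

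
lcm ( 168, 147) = 1176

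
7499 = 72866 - 65367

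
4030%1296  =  142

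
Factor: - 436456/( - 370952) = 613/521 = 521^( - 1) * 613^1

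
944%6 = 2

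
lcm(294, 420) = 2940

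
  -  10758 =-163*66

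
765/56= 13+37/56 = 13.66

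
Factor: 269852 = 2^2*11^1*6133^1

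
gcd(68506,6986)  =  2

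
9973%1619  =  259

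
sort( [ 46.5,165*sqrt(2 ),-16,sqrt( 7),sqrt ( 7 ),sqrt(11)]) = [-16, sqrt(7),sqrt(7 ),sqrt( 11 ) , 46.5, 165*sqrt( 2 )]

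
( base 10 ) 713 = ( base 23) 180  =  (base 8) 1311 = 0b1011001001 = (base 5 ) 10323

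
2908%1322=264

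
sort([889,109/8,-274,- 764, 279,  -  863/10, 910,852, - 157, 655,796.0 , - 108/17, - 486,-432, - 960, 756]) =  [ - 960, - 764, - 486, - 432,- 274, - 157, - 863/10, - 108/17,109/8,279,655,756,796.0,  852,889,910 ]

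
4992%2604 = 2388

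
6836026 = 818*8357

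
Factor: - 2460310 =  - 2^1*5^1*19^1 * 23^1*563^1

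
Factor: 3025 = 5^2 * 11^2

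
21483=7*3069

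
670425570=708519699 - 38094129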